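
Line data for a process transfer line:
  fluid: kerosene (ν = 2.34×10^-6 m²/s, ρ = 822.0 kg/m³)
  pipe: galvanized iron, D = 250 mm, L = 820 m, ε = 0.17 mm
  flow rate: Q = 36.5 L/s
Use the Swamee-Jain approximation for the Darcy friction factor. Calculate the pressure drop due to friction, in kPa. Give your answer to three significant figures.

Δp ≈ 16.2 kPa

V = 4Q/(πD²) = 4·0.0365/(π·0.250²) = 0.7436 m/s
Re = VD/ν = 0.7436·0.250/2.34×10^-6 = 7.94×10^4 → turbulent
ε/D = 0.17/250 = 6.80×10^-4
Swamee-Jain: f = 0.02175
h_f = f(L/D)V²/(2g) = 0.02175·(820/0.250)·0.7436²/(2·9.81) = 2.010 m
Δp = ρg·h_f = 822.0·9.81·2.010 = 16.21 kPa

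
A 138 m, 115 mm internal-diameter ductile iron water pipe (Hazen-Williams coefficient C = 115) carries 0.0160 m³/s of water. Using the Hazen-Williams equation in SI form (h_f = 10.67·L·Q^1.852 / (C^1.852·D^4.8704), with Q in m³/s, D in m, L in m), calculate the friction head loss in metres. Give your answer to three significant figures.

h_f = 10.67·138·0.0160^1.852 / (115^1.852·0.115^4.8704) = 3.985 m

h_f ≈ 3.99 m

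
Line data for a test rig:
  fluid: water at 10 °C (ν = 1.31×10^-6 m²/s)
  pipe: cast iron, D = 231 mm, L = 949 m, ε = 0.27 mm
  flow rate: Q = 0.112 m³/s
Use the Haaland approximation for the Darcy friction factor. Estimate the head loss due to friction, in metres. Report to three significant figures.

V = 4Q/(πD²) = 4·0.112/(π·0.231²) = 2.672 m/s
Re = VD/ν = 2.672·0.231/1.31×10^-6 = 4.71×10^5 → turbulent
ε/D = 0.27/231 = 0.00117
Haaland: f = 0.02094
h_f = f(L/D)V²/(2g) = 0.02094·(949/0.231)·2.672²/(2·9.81) = 31.31 m

h_f ≈ 31.3 m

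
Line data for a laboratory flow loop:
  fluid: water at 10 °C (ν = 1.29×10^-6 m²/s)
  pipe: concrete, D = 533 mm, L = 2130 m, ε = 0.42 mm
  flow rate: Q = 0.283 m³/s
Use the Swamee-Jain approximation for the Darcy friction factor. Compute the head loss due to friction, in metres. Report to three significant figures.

V = 4Q/(πD²) = 4·0.283/(π·0.533²) = 1.268 m/s
Re = VD/ν = 1.268·0.533/1.29×10^-6 = 5.24×10^5 → turbulent
ε/D = 0.42/533 = 7.88×10^-4
Swamee-Jain: f = 0.01934
h_f = f(L/D)V²/(2g) = 0.01934·(2130/0.533)·1.268²/(2·9.81) = 6.337 m

h_f ≈ 6.34 m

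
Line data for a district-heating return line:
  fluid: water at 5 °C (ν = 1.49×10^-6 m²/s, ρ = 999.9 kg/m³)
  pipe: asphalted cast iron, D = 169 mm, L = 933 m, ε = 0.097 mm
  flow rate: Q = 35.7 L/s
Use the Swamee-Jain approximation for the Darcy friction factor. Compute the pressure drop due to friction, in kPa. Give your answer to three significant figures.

V = 4Q/(πD²) = 4·0.0357/(π·0.169²) = 1.591 m/s
Re = VD/ν = 1.591·0.169/1.49×10^-6 = 1.81×10^5 → turbulent
ε/D = 0.097/169 = 5.74×10^-4
Swamee-Jain: f = 0.01948
h_f = f(L/D)V²/(2g) = 0.01948·(933/0.169)·1.591²/(2·9.81) = 13.89 m
Δp = ρg·h_f = 999.9·9.81·13.89 = 136.2 kPa

Δp ≈ 136 kPa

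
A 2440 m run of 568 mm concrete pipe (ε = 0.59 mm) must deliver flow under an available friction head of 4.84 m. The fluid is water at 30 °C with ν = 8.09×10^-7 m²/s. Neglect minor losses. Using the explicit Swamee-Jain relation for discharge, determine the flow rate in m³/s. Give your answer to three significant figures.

Swamee-Jain (Type II): Q = -0.965·√(gD⁵h_f/L)·ln[ε/(3.7D) + √(3.17ν²L/(gD³h_f))]
√(gD⁵h_f/L) = √(9.81·0.568⁵·4.84/2440) = 0.03392
ε/(3.7D) = 2.81×10^-4; √(3.17ν²L/(gD³h_f)) = 2.41×10^-5
Q = -0.965·0.03392·ln(3.049×10^-4) = 0.2650 m³/s
Check: V = 1.05 m/s, Re = 7.34×10^5, f = 0.02032, h_f = 4.87 m ≈ 4.84 m ✓

Q ≈ 0.265 m³/s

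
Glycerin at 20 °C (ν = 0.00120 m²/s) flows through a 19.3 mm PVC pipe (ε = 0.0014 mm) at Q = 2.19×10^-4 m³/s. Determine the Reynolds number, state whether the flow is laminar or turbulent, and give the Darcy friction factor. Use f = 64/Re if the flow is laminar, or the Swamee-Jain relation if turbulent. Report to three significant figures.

Re ≈ 12.0; laminar; f = 64/Re ≈ 5.32

V = 4Q/(πD²) = 0.7486 m/s
Re = VD/ν = 0.7486·0.0193/0.00120 = 12.0
Re < 2300 → laminar → f = 64/Re = 5.316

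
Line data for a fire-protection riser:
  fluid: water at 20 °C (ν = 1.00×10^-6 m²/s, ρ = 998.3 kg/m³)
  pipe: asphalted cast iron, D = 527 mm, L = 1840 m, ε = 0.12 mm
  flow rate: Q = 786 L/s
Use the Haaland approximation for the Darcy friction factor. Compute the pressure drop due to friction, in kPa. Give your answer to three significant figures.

V = 4Q/(πD²) = 4·0.786/(π·0.527²) = 3.603 m/s
Re = VD/ν = 3.603·0.527/1.00×10^-6 = 1.90×10^6 → turbulent
ε/D = 0.12/527 = 2.28×10^-4
Haaland: f = 0.01455
h_f = f(L/D)V²/(2g) = 0.01455·(1840/0.527)·3.603²/(2·9.81) = 33.63 m
Δp = ρg·h_f = 998.3·9.81·33.63 = 329.3 kPa

Δp ≈ 329 kPa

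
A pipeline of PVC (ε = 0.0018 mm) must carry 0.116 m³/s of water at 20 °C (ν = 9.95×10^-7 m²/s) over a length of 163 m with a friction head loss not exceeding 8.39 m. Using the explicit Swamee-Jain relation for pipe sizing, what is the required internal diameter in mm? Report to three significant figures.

Swamee-Jain (Type III): D = 0.66·[ε^1.25·(LQ²/(gh_f))^4.75 + ν·Q^9.4·(L/(gh_f))^5.2]^0.04
LQ²/(gh_f) = 0.02665; L/(gh_f) = 1.980
Term 1 = ε^1.25·(…)^4.75 = 2.19×10^-15; Term 2 = ν·Q^9.4·(…)^5.2 = 5.58×10^-14
D = 0.66·(2.19×10^-15 + 5.58×10^-14)^0.04 = 0.1950 m = 195 mm
Check: V = 3.88 m/s, Re = 7.61×10^5, f = 0.01235, h_f = 7.93 m ≈ 8.39 m ✓

D ≈ 195 mm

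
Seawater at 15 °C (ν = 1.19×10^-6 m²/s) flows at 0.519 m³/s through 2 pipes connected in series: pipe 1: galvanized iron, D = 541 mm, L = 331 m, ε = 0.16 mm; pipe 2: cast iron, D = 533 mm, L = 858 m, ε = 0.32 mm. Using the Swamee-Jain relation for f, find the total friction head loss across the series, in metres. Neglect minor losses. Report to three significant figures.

Pipe 1: V = 2.258 m/s, Re = 1.03×10^6, ε/D = 2.96×10^-4, f = 0.01570, h_1 = f(L/D)V²/2g = 2.496 m
Pipe 2: V = 2.326 m/s, Re = 1.04×10^6, ε/D = 6.00×10^-4, f = 0.01793, h_2 = f(L/D)V²/2g = 7.958 m
Series → Q common, losses add: H = Σh = 10.45 m

H ≈ 10.5 m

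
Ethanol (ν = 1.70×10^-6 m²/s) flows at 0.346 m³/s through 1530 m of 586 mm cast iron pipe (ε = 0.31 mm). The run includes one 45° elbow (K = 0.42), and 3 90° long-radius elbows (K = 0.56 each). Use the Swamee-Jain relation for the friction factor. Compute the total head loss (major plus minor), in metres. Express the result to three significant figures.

V = 4Q/(πD²) = 1.283 m/s; V²/2g = 0.08388 m
Re = 4.42×10^5, ε/D = 5.29×10^-4 → f = 0.01807 (Swamee-Jain)
Major: h_f = f(L/D)·V²/2g = 0.01807·2611·0.08388 = 3.957 m
Minor: ΣK = 2.10; h_m = ΣK·V²/2g = 0.1762 m
Total H_L = 3.957 + 0.1762 = 4.133 m

H_L ≈ 4.13 m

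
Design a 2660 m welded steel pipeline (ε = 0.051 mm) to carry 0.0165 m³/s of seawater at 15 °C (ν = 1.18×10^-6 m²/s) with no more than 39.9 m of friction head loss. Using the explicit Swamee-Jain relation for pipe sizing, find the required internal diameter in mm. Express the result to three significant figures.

Swamee-Jain (Type III): D = 0.66·[ε^1.25·(LQ²/(gh_f))^4.75 + ν·Q^9.4·(L/(gh_f))^5.2]^0.04
LQ²/(gh_f) = 0.001850; L/(gh_f) = 6.796
Term 1 = ε^1.25·(…)^4.75 = 4.51×10^-19; Term 2 = ν·Q^9.4·(…)^5.2 = 4.40×10^-19
D = 0.66·(4.51×10^-19 + 4.40×10^-19)^0.04 = 0.1252 m = 125 mm
Check: V = 1.34 m/s, Re = 1.42×10^5, f = 0.01912, h_f = 37.2 m ≈ 39.9 m ✓

D ≈ 125 mm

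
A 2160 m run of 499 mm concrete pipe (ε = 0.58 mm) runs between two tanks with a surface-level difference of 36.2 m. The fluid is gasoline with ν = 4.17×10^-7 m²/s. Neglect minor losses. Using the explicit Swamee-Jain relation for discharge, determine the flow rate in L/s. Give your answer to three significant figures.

Q ≈ 554 L/s

Swamee-Jain (Type II): Q = -0.965·√(gD⁵h_f/L)·ln[ε/(3.7D) + √(3.17ν²L/(gD³h_f))]
√(gD⁵h_f/L) = √(9.81·0.499⁵·36.2/2160) = 0.07132
ε/(3.7D) = 3.14×10^-4; √(3.17ν²L/(gD³h_f)) = 5.19×10^-6
Q = -0.965·0.07132·ln(3.193×10^-4) = 0.5540 m³/s
Check: V = 2.83 m/s, Re = 3.39×10^6, f = 0.02050, h_f = 36.3 m ≈ 36.2 m ✓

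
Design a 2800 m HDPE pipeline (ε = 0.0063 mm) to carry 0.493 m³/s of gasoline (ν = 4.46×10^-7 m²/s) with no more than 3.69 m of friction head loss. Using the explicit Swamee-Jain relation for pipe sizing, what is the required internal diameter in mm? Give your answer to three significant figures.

D ≈ 699 mm

Swamee-Jain (Type III): D = 0.66·[ε^1.25·(LQ²/(gh_f))^4.75 + ν·Q^9.4·(L/(gh_f))^5.2]^0.04
LQ²/(gh_f) = 18.80; L/(gh_f) = 77.35
Term 1 = ε^1.25·(…)^4.75 = 0.356; Term 2 = ν·Q^9.4·(…)^5.2 = 3.82
D = 0.66·(0.356 + 3.82)^0.04 = 0.6988 m = 699 mm
Check: V = 1.29 m/s, Re = 2.01×10^6, f = 0.01069, h_f = 3.61 m ≈ 3.69 m ✓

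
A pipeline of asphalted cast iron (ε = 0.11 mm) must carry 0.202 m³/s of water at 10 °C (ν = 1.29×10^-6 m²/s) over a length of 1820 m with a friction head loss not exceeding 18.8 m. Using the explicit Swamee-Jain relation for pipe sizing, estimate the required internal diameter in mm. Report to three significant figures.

Swamee-Jain (Type III): D = 0.66·[ε^1.25·(LQ²/(gh_f))^4.75 + ν·Q^9.4·(L/(gh_f))^5.2]^0.04
LQ²/(gh_f) = 0.4027; L/(gh_f) = 9.868
Term 1 = ε^1.25·(…)^4.75 = 1.50×10^-7; Term 2 = ν·Q^9.4·(…)^5.2 = 5.64×10^-8
D = 0.66·(1.50×10^-7 + 5.64×10^-8)^0.04 = 0.3565 m = 357 mm
Check: V = 2.02 m/s, Re = 5.59×10^5, f = 0.01632, h_f = 17.4 m ≈ 18.8 m ✓

D ≈ 357 mm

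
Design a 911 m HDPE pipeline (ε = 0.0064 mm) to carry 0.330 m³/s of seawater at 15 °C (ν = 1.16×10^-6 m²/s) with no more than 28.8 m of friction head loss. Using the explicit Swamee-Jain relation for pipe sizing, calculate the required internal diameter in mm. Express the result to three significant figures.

D ≈ 323 mm

Swamee-Jain (Type III): D = 0.66·[ε^1.25·(LQ²/(gh_f))^4.75 + ν·Q^9.4·(L/(gh_f))^5.2]^0.04
LQ²/(gh_f) = 0.3511; L/(gh_f) = 3.224
Term 1 = ε^1.25·(…)^4.75 = 2.23×10^-9; Term 2 = ν·Q^9.4·(…)^5.2 = 1.52×10^-8
D = 0.66·(2.23×10^-9 + 1.52×10^-8)^0.04 = 0.3230 m = 323 mm
Check: V = 4.03 m/s, Re = 1.12×10^6, f = 0.01189, h_f = 27.7 m ≈ 28.8 m ✓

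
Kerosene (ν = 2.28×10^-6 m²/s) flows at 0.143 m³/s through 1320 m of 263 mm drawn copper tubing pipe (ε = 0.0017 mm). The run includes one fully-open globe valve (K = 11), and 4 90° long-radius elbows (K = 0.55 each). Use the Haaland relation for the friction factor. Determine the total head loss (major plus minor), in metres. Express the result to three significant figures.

V = 4Q/(πD²) = 2.632 m/s; V²/2g = 0.3532 m
Re = 3.04×10^5, ε/D = 6.46×10^-6 → f = 0.01436 (Haaland)
Major: h_f = f(L/D)·V²/2g = 0.01436·5019·0.3532 = 25.46 m
Minor: ΣK = 13.2; h_m = ΣK·V²/2g = 4.662 m
Total H_L = 25.46 + 4.662 = 30.12 m

H_L ≈ 30.1 m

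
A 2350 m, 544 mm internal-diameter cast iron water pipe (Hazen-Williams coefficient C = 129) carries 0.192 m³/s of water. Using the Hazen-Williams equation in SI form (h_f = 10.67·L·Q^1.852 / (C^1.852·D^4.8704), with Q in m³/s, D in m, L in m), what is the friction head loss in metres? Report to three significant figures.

h_f ≈ 2.82 m

h_f = 10.67·2350·0.192^1.852 / (129^1.852·0.544^4.8704) = 2.824 m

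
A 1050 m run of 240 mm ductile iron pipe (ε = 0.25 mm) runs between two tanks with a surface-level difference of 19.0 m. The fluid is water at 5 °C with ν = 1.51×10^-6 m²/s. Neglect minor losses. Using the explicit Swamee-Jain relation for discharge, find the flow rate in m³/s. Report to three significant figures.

Q ≈ 0.0918 m³/s

Swamee-Jain (Type II): Q = -0.965·√(gD⁵h_f/L)·ln[ε/(3.7D) + √(3.17ν²L/(gD³h_f))]
√(gD⁵h_f/L) = √(9.81·0.240⁵·19.0/1050) = 0.01189
ε/(3.7D) = 2.82×10^-4; √(3.17ν²L/(gD³h_f)) = 5.43×10^-5
Q = -0.965·0.01189·ln(3.358×10^-4) = 0.09177 m³/s
Check: V = 2.03 m/s, Re = 3.22×10^5, f = 0.02085, h_f = 19.1 m ≈ 19.0 m ✓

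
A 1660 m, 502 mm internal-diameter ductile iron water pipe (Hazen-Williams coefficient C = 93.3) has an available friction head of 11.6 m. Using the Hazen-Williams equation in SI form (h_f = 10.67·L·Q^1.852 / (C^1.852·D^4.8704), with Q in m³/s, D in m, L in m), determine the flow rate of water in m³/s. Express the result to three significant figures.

Q ≈ 0.291 m³/s

Rearranging: Q = [h_f·C^1.852·D^4.8704 / (10.67·L)]^(1/1.852)
Q = [11.6·93.3^1.852·0.502^4.8704 / (10.67·1660)]^0.540 = 0.2908 m³/s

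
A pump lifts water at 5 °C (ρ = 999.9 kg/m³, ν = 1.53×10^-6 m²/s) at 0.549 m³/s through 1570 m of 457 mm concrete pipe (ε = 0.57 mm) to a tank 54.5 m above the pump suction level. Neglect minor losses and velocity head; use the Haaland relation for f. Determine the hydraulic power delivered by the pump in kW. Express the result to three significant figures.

P_hyd ≈ 515 kW

V = 4Q/(πD²) = 3.347 m/s; Re = 1.00×10^6; ε/D = 0.00125; f = 0.02100
h_f = f(L/D)V²/2g = 41.20 m
Total head H = z + h_f = 54.5 + 41.20 = 95.70 m
P_hyd = ρgQH = 999.9·9.81·0.549·95.70 = 515.4 kW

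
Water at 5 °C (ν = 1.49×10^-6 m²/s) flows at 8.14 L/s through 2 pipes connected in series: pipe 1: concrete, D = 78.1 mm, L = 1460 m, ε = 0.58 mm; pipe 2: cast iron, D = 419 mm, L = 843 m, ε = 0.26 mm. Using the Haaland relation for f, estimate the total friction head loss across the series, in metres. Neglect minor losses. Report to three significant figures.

Pipe 1: V = 1.699 m/s, Re = 8.91×10^4, ε/D = 0.00743, f = 0.03518, h_1 = f(L/D)V²/2g = 96.76 m
Pipe 2: V = 0.05903 m/s, Re = 1.66×10^4, ε/D = 6.21×10^-4, f = 0.02802, h_2 = f(L/D)V²/2g = 0.01002 m
Series → Q common, losses add: H = Σh = 96.77 m

H ≈ 96.8 m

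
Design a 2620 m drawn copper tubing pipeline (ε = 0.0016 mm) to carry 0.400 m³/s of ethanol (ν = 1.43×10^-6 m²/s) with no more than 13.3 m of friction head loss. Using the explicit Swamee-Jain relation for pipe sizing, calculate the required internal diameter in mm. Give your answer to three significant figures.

Swamee-Jain (Type III): D = 0.66·[ε^1.25·(LQ²/(gh_f))^4.75 + ν·Q^9.4·(L/(gh_f))^5.2]^0.04
LQ²/(gh_f) = 3.213; L/(gh_f) = 20.08
Term 1 = ε^1.25·(…)^4.75 = 1.46×10^-5; Term 2 = ν·Q^9.4·(…)^5.2 = 0.00155
D = 0.66·(1.46×10^-5 + 0.00155)^0.04 = 0.5097 m = 510 mm
Check: V = 1.96 m/s, Re = 6.99×10^5, f = 0.01240, h_f = 12.5 m ≈ 13.3 m ✓

D ≈ 510 mm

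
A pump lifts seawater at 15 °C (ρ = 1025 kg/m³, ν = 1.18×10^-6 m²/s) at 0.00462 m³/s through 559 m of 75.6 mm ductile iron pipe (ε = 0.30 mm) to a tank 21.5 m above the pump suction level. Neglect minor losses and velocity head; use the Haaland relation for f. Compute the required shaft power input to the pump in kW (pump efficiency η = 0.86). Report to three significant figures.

P_shaft ≈ 1.81 kW

V = 4Q/(πD²) = 1.029 m/s; Re = 6.59×10^4; ε/D = 0.00397; f = 0.02987
h_f = f(L/D)V²/2g = 11.92 m
Total head H = z + h_f = 21.5 + 11.92 = 33.42 m
P_hyd = ρgQH = 1025·9.81·0.00462·33.42 = 1.553 kW
P_shaft = P_hyd/η = 1.553/0.86 = 1.805 kW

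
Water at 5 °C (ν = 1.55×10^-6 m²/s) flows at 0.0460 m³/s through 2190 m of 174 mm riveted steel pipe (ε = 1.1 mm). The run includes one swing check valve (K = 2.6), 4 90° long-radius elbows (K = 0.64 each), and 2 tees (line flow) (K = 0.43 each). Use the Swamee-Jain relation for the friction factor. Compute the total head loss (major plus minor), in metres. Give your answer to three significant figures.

V = 4Q/(πD²) = 1.935 m/s; V²/2g = 0.1907 m
Re = 2.17×10^5, ε/D = 0.00632 → f = 0.03318 (Swamee-Jain)
Major: h_f = f(L/D)·V²/2g = 0.03318·12586·0.1907 = 79.65 m
Minor: ΣK = 6.02; h_m = ΣK·V²/2g = 1.148 m
Total H_L = 79.65 + 1.148 = 80.80 m

H_L ≈ 80.8 m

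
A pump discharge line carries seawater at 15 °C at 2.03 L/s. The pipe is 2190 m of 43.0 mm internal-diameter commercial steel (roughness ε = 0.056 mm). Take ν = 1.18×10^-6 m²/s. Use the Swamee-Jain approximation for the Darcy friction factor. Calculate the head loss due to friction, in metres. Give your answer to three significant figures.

h_f ≈ 127 m

V = 4Q/(πD²) = 4·0.00203/(π·0.0430²) = 1.398 m/s
Re = VD/ν = 1.398·0.0430/1.18×10^-6 = 5.09×10^4 → turbulent
ε/D = 0.056/43.0 = 0.00130
Swamee-Jain: f = 0.02497
h_f = f(L/D)V²/(2g) = 0.02497·(2190/0.0430)·1.398²/(2·9.81) = 126.7 m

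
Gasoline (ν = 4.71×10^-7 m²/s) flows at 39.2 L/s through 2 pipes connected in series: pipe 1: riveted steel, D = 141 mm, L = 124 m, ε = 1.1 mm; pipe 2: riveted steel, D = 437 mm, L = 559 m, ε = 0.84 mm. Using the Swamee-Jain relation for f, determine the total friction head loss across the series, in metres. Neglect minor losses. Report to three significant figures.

Pipe 1: V = 2.510 m/s, Re = 7.52×10^5, ε/D = 0.00780, f = 0.03507, h_1 = f(L/D)V²/2g = 9.907 m
Pipe 2: V = 0.2614 m/s, Re = 2.42×10^5, ε/D = 0.00192, f = 0.02410, h_2 = f(L/D)V²/2g = 0.1073 m
Series → Q common, losses add: H = Σh = 10.01 m

H ≈ 10.0 m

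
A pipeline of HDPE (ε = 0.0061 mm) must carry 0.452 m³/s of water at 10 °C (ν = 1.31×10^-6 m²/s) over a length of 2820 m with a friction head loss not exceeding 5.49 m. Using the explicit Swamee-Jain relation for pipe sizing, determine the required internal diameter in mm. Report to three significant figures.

D ≈ 650 mm

Swamee-Jain (Type III): D = 0.66·[ε^1.25·(LQ²/(gh_f))^4.75 + ν·Q^9.4·(L/(gh_f))^5.2]^0.04
LQ²/(gh_f) = 10.70; L/(gh_f) = 52.36
Term 1 = ε^1.25·(…)^4.75 = 0.0235; Term 2 = ν·Q^9.4·(…)^5.2 = 0.652
D = 0.66·(0.0235 + 0.652)^0.04 = 0.6497 m = 650 mm
Check: V = 1.36 m/s, Re = 6.76×10^5, f = 0.01259, h_f = 5.18 m ≈ 5.49 m ✓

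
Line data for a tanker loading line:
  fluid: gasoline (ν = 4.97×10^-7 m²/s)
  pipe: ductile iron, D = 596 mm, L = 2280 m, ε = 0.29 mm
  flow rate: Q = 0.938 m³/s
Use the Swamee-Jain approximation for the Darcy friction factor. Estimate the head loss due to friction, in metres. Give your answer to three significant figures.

V = 4Q/(πD²) = 4·0.938/(π·0.596²) = 3.362 m/s
Re = VD/ν = 3.362·0.596/4.97×10^-7 = 4.03×10^6 → turbulent
ε/D = 0.29/596 = 4.87×10^-4
Swamee-Jain: f = 0.01678
h_f = f(L/D)V²/(2g) = 0.01678·(2280/0.596)·3.362²/(2·9.81) = 36.98 m

h_f ≈ 37.0 m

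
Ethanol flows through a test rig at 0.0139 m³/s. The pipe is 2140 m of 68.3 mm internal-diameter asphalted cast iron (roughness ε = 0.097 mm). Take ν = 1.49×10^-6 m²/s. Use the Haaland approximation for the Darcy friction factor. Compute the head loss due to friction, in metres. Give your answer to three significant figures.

h_f ≈ 519 m

V = 4Q/(πD²) = 4·0.0139/(π·0.0683²) = 3.794 m/s
Re = VD/ν = 3.794·0.0683/1.49×10^-6 = 1.74×10^5 → turbulent
ε/D = 0.097/68.3 = 0.00142
Haaland: f = 0.02259
h_f = f(L/D)V²/(2g) = 0.02259·(2140/0.0683)·3.794²/(2·9.81) = 519.3 m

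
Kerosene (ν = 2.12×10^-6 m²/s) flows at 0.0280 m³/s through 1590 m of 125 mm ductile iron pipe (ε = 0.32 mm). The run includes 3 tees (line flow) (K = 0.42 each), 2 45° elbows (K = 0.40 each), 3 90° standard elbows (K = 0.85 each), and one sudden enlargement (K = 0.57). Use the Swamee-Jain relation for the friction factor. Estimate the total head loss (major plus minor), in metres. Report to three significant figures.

V = 4Q/(πD²) = 2.282 m/s; V²/2g = 0.2653 m
Re = 1.35×10^5, ε/D = 0.00256 → f = 0.02635 (Swamee-Jain)
Major: h_f = f(L/D)·V²/2g = 0.02635·12720·0.2653 = 88.92 m
Minor: ΣK = 5.18; h_m = ΣK·V²/2g = 1.374 m
Total H_L = 88.92 + 1.374 = 90.29 m

H_L ≈ 90.3 m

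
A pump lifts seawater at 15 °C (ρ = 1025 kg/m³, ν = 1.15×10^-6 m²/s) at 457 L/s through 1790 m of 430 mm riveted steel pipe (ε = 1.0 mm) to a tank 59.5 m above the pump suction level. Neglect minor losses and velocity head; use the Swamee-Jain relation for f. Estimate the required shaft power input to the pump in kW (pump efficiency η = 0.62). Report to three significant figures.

P_shaft ≈ 824 kW

V = 4Q/(πD²) = 3.147 m/s; Re = 1.18×10^6; ε/D = 0.00233; f = 0.02459
h_f = f(L/D)V²/2g = 51.68 m
Total head H = z + h_f = 59.5 + 51.68 = 111.2 m
P_hyd = ρgQH = 1025·9.81·0.457·111.2 = 510.9 kW
P_shaft = P_hyd/η = 510.9/0.62 = 824.0 kW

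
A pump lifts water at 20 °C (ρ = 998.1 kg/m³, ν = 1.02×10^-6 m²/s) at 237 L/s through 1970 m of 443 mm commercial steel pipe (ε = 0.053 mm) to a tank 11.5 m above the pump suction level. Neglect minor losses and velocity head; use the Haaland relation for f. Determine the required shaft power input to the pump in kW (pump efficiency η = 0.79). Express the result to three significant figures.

V = 4Q/(πD²) = 1.538 m/s; Re = 6.68×10^5; ε/D = 1.20×10^-4; f = 0.01407
h_f = f(L/D)V²/2g = 7.539 m
Total head H = z + h_f = 11.5 + 7.539 = 19.04 m
P_hyd = ρgQH = 998.1·9.81·0.237·19.04 = 44.18 kW
P_shaft = P_hyd/η = 44.18/0.79 = 55.92 kW

P_shaft ≈ 55.9 kW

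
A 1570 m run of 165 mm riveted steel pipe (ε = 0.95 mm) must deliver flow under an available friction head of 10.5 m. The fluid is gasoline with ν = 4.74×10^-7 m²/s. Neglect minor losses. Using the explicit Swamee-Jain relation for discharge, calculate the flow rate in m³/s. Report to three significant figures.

Q ≈ 0.0176 m³/s

Swamee-Jain (Type II): Q = -0.965·√(gD⁵h_f/L)·ln[ε/(3.7D) + √(3.17ν²L/(gD³h_f))]
√(gD⁵h_f/L) = √(9.81·0.165⁵·10.5/1570) = 0.002833
ε/(3.7D) = 0.00156; √(3.17ν²L/(gD³h_f)) = 4.92×10^-5
Q = -0.965·0.002833·ln(0.001605) = 0.01759 m³/s
Check: V = 0.823 m/s, Re = 2.86×10^5, f = 0.03215, h_f = 10.5 m ≈ 10.5 m ✓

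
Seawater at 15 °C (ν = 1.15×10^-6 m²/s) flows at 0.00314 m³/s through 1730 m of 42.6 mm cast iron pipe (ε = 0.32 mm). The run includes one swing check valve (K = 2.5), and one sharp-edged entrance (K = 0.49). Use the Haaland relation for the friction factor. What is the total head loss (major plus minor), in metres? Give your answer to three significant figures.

H_L ≈ 356 m

V = 4Q/(πD²) = 2.203 m/s; V²/2g = 0.2474 m
Re = 8.16×10^4, ε/D = 0.00751 → f = 0.03536 (Haaland)
Major: h_f = f(L/D)·V²/2g = 0.03536·40610·0.2474 = 355.3 m
Minor: ΣK = 2.99; h_m = ΣK·V²/2g = 0.7396 m
Total H_L = 355.3 + 0.7396 = 356.0 m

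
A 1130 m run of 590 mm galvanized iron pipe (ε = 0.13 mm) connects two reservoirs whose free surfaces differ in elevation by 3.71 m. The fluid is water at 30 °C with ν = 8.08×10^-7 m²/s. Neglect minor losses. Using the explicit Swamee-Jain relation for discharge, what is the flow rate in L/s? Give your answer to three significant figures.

Q ≈ 438 L/s

Swamee-Jain (Type II): Q = -0.965·√(gD⁵h_f/L)·ln[ε/(3.7D) + √(3.17ν²L/(gD³h_f))]
√(gD⁵h_f/L) = √(9.81·0.590⁵·3.71/1130) = 0.04799
ε/(3.7D) = 5.96×10^-5; √(3.17ν²L/(gD³h_f)) = 1.77×10^-5
Q = -0.965·0.04799·ln(7.724×10^-5) = 0.4385 m³/s
Check: V = 1.60 m/s, Re = 1.17×10^6, f = 0.01487, h_f = 3.73 m ≈ 3.71 m ✓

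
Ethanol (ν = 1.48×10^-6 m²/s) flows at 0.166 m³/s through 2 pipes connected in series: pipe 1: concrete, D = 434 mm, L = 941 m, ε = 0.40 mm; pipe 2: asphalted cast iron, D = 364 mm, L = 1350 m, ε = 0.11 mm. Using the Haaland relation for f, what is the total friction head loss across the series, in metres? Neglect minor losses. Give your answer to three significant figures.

Pipe 1: V = 1.122 m/s, Re = 3.29×10^5, ε/D = 9.22×10^-4, f = 0.02011, h_1 = f(L/D)V²/2g = 2.799 m
Pipe 2: V = 1.595 m/s, Re = 3.92×10^5, ε/D = 3.02×10^-4, f = 0.01645, h_2 = f(L/D)V²/2g = 7.912 m
Series → Q common, losses add: H = Σh = 10.71 m

H ≈ 10.7 m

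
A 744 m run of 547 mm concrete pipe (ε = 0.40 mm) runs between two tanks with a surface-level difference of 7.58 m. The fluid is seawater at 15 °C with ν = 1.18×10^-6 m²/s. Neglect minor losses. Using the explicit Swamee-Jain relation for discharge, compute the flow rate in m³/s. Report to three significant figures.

Swamee-Jain (Type II): Q = -0.965·√(gD⁵h_f/L)·ln[ε/(3.7D) + √(3.17ν²L/(gD³h_f))]
√(gD⁵h_f/L) = √(9.81·0.547⁵·7.58/744) = 0.06996
ε/(3.7D) = 1.98×10^-4; √(3.17ν²L/(gD³h_f)) = 1.64×10^-5
Q = -0.965·0.06996·ln(2.141×10^-4) = 0.5704 m³/s
Check: V = 2.43 m/s, Re = 1.13×10^6, f = 0.01865, h_f = 7.62 m ≈ 7.58 m ✓

Q ≈ 0.570 m³/s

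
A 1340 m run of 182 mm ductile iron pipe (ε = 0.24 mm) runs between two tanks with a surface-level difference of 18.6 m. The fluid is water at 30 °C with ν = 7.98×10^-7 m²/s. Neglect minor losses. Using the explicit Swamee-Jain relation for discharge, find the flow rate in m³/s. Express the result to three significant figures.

Swamee-Jain (Type II): Q = -0.965·√(gD⁵h_f/L)·ln[ε/(3.7D) + √(3.17ν²L/(gD³h_f))]
√(gD⁵h_f/L) = √(9.81·0.182⁵·18.6/1340) = 0.005215
ε/(3.7D) = 3.56×10^-4; √(3.17ν²L/(gD³h_f)) = 4.96×10^-5
Q = -0.965·0.005215·ln(4.060×10^-4) = 0.03930 m³/s
Check: V = 1.51 m/s, Re = 3.44×10^5, f = 0.02187, h_f = 18.7 m ≈ 18.6 m ✓

Q ≈ 0.0393 m³/s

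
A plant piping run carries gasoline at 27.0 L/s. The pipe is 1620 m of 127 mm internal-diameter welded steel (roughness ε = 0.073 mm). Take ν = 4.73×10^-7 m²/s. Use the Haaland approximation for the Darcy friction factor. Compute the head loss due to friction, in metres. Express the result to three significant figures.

h_f ≈ 53.0 m

V = 4Q/(πD²) = 4·0.0270/(π·0.127²) = 2.131 m/s
Re = VD/ν = 2.131·0.127/4.73×10^-7 = 5.72×10^5 → turbulent
ε/D = 0.073/127 = 5.75×10^-4
Haaland: f = 0.01795
h_f = f(L/D)V²/(2g) = 0.01795·(1620/0.127)·2.131²/(2·9.81) = 53.00 m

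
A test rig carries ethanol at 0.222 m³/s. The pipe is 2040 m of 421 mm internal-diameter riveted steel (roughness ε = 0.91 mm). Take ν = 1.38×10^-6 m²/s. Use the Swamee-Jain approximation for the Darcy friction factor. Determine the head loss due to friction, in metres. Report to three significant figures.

h_f ≈ 15.3 m

V = 4Q/(πD²) = 4·0.222/(π·0.421²) = 1.595 m/s
Re = VD/ν = 1.595·0.421/1.38×10^-6 = 4.87×10^5 → turbulent
ε/D = 0.91/421 = 0.00216
Swamee-Jain: f = 0.02438
h_f = f(L/D)V²/(2g) = 0.02438·(2040/0.421)·1.595²/(2·9.81) = 15.31 m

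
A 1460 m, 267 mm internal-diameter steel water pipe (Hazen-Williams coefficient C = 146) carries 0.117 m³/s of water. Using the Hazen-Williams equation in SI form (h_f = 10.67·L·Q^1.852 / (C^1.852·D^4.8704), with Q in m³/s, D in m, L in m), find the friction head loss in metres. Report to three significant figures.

h_f ≈ 17.8 m

h_f = 10.67·1460·0.117^1.852 / (146^1.852·0.267^4.8704) = 17.85 m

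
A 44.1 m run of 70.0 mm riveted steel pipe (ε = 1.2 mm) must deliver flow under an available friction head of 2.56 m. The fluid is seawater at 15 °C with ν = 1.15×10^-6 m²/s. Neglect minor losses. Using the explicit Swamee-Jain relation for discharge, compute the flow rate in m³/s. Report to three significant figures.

Q ≈ 0.00504 m³/s

Swamee-Jain (Type II): Q = -0.965·√(gD⁵h_f/L)·ln[ε/(3.7D) + √(3.17ν²L/(gD³h_f))]
√(gD⁵h_f/L) = √(9.81·0.0700⁵·2.56/44.1) = 9.783×10^-4
ε/(3.7D) = 0.00463; √(3.17ν²L/(gD³h_f)) = 1.47×10^-4
Q = -0.965·9.783×10^-4·ln(0.004780) = 0.005045 m³/s
Check: V = 1.31 m/s, Re = 7.98×10^4, f = 0.04670, h_f = 2.58 m ≈ 2.56 m ✓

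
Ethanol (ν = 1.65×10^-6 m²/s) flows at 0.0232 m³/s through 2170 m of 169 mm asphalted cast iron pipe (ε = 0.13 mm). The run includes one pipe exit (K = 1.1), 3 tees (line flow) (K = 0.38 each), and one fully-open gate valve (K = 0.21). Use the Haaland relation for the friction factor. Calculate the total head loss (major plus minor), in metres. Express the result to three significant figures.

H_L ≈ 14.8 m

V = 4Q/(πD²) = 1.034 m/s; V²/2g = 0.05452 m
Re = 1.06×10^5, ε/D = 7.69×10^-4 → f = 0.02101 (Haaland)
Major: h_f = f(L/D)·V²/2g = 0.02101·12840·0.05452 = 14.71 m
Minor: ΣK = 2.45; h_m = ΣK·V²/2g = 0.1336 m
Total H_L = 14.71 + 0.1336 = 14.84 m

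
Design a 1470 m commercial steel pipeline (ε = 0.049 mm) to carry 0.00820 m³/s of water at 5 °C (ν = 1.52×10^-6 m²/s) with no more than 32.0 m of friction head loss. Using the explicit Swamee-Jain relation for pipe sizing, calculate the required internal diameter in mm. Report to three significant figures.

D ≈ 89.6 mm

Swamee-Jain (Type III): D = 0.66·[ε^1.25·(LQ²/(gh_f))^4.75 + ν·Q^9.4·(L/(gh_f))^5.2]^0.04
LQ²/(gh_f) = 3.149×10^-4; L/(gh_f) = 4.683
Term 1 = ε^1.25·(…)^4.75 = 9.52×10^-23; Term 2 = ν·Q^9.4·(…)^5.2 = 1.14×10^-22
D = 0.66·(9.52×10^-23 + 1.14×10^-22)^0.04 = 0.08962 m = 89.6 mm
Check: V = 1.30 m/s, Re = 7.66×10^4, f = 0.02135, h_f = 30.2 m ≈ 32.0 m ✓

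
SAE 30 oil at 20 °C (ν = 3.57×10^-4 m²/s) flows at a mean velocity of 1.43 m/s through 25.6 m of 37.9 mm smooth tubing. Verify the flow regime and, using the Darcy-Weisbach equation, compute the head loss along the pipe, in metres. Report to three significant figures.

Re = VD/ν = 1.43·0.03790/3.57×10^-4 = 152 → laminar (Re < 2300)
f = 64/Re = 0.4216
h_f = f(L/D)V²/(2g) = 0.4216·(25.6/0.03790)·1.43²/(2·9.81) = 29.68 m

h_f ≈ 29.7 m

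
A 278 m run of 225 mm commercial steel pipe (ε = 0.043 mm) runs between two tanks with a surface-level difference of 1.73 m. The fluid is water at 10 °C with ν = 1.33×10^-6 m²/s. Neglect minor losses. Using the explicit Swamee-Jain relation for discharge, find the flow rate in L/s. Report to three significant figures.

Q ≈ 50.7 L/s

Swamee-Jain (Type II): Q = -0.965·√(gD⁵h_f/L)·ln[ε/(3.7D) + √(3.17ν²L/(gD³h_f))]
√(gD⁵h_f/L) = √(9.81·0.225⁵·1.73/278) = 0.005933
ε/(3.7D) = 5.17×10^-5; √(3.17ν²L/(gD³h_f)) = 8.98×10^-5
Q = -0.965·0.005933·ln(1.415×10^-4) = 0.05075 m³/s
Check: V = 1.28 m/s, Re = 2.16×10^5, f = 0.01690, h_f = 1.73 m ≈ 1.73 m ✓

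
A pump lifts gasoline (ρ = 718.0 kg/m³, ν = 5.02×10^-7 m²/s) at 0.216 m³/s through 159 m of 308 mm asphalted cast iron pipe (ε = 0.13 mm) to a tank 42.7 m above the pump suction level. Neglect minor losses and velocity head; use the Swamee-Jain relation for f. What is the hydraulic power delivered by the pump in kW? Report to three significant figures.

P_hyd ≈ 70.5 kW

V = 4Q/(πD²) = 2.899 m/s; Re = 1.78×10^6; ε/D = 4.22×10^-4; f = 0.01649
h_f = f(L/D)V²/2g = 3.646 m
Total head H = z + h_f = 42.7 + 3.646 = 46.35 m
P_hyd = ρgQH = 718.0·9.81·0.216·46.35 = 70.51 kW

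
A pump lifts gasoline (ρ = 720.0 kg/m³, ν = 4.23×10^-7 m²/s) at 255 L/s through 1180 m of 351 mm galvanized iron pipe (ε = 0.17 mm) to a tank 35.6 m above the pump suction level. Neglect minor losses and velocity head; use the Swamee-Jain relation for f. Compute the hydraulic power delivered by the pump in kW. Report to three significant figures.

P_hyd ≈ 100 kW

V = 4Q/(πD²) = 2.635 m/s; Re = 2.19×10^6; ε/D = 4.84×10^-4; f = 0.01689
h_f = f(L/D)V²/2g = 20.10 m
Total head H = z + h_f = 35.6 + 20.10 = 55.70 m
P_hyd = ρgQH = 720.0·9.81·0.255·55.70 = 100.3 kW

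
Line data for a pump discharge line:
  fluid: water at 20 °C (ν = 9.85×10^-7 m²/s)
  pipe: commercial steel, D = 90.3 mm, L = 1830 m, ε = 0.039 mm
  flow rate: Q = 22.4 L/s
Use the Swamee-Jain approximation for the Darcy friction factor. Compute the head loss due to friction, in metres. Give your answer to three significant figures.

h_f ≈ 225 m

V = 4Q/(πD²) = 4·0.0224/(π·0.0903²) = 3.498 m/s
Re = VD/ν = 3.498·0.0903/9.85×10^-7 = 3.21×10^5 → turbulent
ε/D = 0.039/90.3 = 4.32×10^-4
Swamee-Jain: f = 0.01784
h_f = f(L/D)V²/(2g) = 0.01784·(1830/0.0903)·3.498²/(2·9.81) = 225.4 m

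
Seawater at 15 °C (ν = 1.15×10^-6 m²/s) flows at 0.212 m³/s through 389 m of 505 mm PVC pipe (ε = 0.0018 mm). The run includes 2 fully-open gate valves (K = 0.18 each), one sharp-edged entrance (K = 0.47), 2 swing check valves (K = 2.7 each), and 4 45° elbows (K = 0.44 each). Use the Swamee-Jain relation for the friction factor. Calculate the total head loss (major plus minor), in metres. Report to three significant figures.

H_L ≈ 1.04 m

V = 4Q/(πD²) = 1.058 m/s; V²/2g = 0.05710 m
Re = 4.65×10^5, ε/D = 3.56×10^-6 → f = 0.01332 (Swamee-Jain)
Major: h_f = f(L/D)·V²/2g = 0.01332·770.3·0.05710 = 0.5858 m
Minor: ΣK = 7.99; h_m = ΣK·V²/2g = 0.4562 m
Total H_L = 0.5858 + 0.4562 = 1.042 m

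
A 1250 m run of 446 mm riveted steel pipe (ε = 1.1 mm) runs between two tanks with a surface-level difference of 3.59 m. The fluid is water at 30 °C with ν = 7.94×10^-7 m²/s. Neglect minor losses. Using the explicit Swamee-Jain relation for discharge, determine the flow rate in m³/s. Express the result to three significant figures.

Swamee-Jain (Type II): Q = -0.965·√(gD⁵h_f/L)·ln[ε/(3.7D) + √(3.17ν²L/(gD³h_f))]
√(gD⁵h_f/L) = √(9.81·0.446⁵·3.59/1250) = 0.02230
ε/(3.7D) = 6.67×10^-4; √(3.17ν²L/(gD³h_f)) = 2.83×10^-5
Q = -0.965·0.02230·ln(6.949×10^-4) = 0.1565 m³/s
Check: V = 1.00 m/s, Re = 5.63×10^5, f = 0.02517, h_f = 3.61 m ≈ 3.59 m ✓

Q ≈ 0.156 m³/s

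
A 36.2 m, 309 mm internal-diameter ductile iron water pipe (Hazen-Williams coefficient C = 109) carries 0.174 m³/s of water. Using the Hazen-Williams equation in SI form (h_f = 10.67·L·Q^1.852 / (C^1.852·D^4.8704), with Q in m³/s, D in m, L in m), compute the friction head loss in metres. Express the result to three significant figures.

h_f = 10.67·36.2·0.174^1.852 / (109^1.852·0.309^4.8704) = 0.7783 m

h_f ≈ 0.778 m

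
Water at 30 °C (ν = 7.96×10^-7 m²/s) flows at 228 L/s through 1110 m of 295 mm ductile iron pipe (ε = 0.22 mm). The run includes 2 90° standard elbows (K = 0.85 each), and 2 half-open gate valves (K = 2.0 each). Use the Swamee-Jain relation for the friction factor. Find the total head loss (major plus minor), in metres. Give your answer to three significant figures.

H_L ≈ 43.1 m

V = 4Q/(πD²) = 3.336 m/s; V²/2g = 0.5672 m
Re = 1.24×10^6, ε/D = 7.46×10^-4 → f = 0.01870 (Swamee-Jain)
Major: h_f = f(L/D)·V²/2g = 0.01870·3763·0.5672 = 39.90 m
Minor: ΣK = 5.70; h_m = ΣK·V²/2g = 3.233 m
Total H_L = 39.90 + 3.233 = 43.13 m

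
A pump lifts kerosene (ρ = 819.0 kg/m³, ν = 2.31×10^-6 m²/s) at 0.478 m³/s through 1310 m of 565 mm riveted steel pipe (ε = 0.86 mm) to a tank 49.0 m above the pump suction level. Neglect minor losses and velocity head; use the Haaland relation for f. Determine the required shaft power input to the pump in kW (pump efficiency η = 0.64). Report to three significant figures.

V = 4Q/(πD²) = 1.907 m/s; Re = 4.66×10^5; ε/D = 0.00152; f = 0.02227
h_f = f(L/D)V²/2g = 9.566 m
Total head H = z + h_f = 49.0 + 9.566 = 58.57 m
P_hyd = ρgQH = 819.0·9.81·0.478·58.57 = 224.9 kW
P_shaft = P_hyd/η = 224.9/0.64 = 351.4 kW

P_shaft ≈ 351 kW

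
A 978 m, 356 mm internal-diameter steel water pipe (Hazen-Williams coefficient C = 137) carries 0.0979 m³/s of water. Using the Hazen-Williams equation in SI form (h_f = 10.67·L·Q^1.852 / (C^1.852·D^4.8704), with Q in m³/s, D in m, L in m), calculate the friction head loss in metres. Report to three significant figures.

h_f ≈ 2.38 m

h_f = 10.67·978·0.0979^1.852 / (137^1.852·0.356^4.8704) = 2.381 m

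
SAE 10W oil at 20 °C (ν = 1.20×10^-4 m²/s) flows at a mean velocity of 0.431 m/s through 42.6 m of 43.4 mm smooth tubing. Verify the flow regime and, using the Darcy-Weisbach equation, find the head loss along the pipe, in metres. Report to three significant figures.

h_f ≈ 3.82 m

Re = VD/ν = 0.431·0.04340/1.20×10^-4 = 156 → laminar (Re < 2300)
f = 64/Re = 0.4106
h_f = f(L/D)V²/(2g) = 0.4106·(42.6/0.04340)·0.431²/(2·9.81) = 3.816 m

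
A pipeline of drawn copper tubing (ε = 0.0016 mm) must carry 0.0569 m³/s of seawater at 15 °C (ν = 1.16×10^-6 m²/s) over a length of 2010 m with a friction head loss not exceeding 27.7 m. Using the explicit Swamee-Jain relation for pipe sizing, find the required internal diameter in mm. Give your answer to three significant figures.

Swamee-Jain (Type III): D = 0.66·[ε^1.25·(LQ²/(gh_f))^4.75 + ν·Q^9.4·(L/(gh_f))^5.2]^0.04
LQ²/(gh_f) = 0.02395; L/(gh_f) = 7.397
Term 1 = ε^1.25·(…)^4.75 = 1.14×10^-15; Term 2 = ν·Q^9.4·(…)^5.2 = 7.61×10^-14
D = 0.66·(1.14×10^-15 + 7.61×10^-14)^0.04 = 0.1973 m = 197 mm
Check: V = 1.86 m/s, Re = 3.17×10^5, f = 0.01433, h_f = 25.8 m ≈ 27.7 m ✓

D ≈ 197 mm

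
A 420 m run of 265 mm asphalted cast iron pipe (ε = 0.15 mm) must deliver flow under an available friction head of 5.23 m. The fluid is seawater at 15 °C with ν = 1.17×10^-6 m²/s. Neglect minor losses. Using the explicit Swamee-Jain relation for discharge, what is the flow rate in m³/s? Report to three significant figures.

Swamee-Jain (Type II): Q = -0.965·√(gD⁵h_f/L)·ln[ε/(3.7D) + √(3.17ν²L/(gD³h_f))]
√(gD⁵h_f/L) = √(9.81·0.265⁵·5.23/420) = 0.01264
ε/(3.7D) = 1.53×10^-4; √(3.17ν²L/(gD³h_f)) = 4.37×10^-5
Q = -0.965·0.01264·ln(1.967×10^-4) = 0.1041 m³/s
Check: V = 1.89 m/s, Re = 4.27×10^5, f = 0.01832, h_f = 5.27 m ≈ 5.23 m ✓

Q ≈ 0.104 m³/s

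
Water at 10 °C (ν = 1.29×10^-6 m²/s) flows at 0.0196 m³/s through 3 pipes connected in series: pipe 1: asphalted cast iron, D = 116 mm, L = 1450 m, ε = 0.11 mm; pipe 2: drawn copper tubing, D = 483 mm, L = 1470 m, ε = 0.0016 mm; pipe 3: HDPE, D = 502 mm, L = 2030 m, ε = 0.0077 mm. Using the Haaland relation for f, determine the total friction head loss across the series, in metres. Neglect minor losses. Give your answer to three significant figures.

H ≈ 46.0 m

Pipe 1: V = 1.855 m/s, Re = 1.67×10^5, ε/D = 9.48×10^-4, f = 0.02093, h_1 = f(L/D)V²/2g = 45.87 m
Pipe 2: V = 0.1070 m/s, Re = 4.01×10^4, ε/D = 3.31×10^-6, f = 0.02179, h_2 = f(L/D)V²/2g = 0.03868 m
Pipe 3: V = 0.09903 m/s, Re = 3.85×10^4, ε/D = 1.53×10^-5, f = 0.02201, h_3 = f(L/D)V²/2g = 0.04449 m
Series → Q common, losses add: H = Σh = 45.95 m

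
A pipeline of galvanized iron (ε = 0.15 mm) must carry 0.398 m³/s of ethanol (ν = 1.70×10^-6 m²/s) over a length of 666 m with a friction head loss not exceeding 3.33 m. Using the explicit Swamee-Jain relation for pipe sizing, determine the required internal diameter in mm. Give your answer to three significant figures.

Swamee-Jain (Type III): D = 0.66·[ε^1.25·(LQ²/(gh_f))^4.75 + ν·Q^9.4·(L/(gh_f))^5.2]^0.04
LQ²/(gh_f) = 3.229; L/(gh_f) = 20.39
Term 1 = ε^1.25·(…)^4.75 = 0.00435; Term 2 = ν·Q^9.4·(…)^5.2 = 0.00190
D = 0.66·(0.00435 + 0.00190)^0.04 = 0.5387 m = 539 mm
Check: V = 1.75 m/s, Re = 5.53×10^5, f = 0.01608, h_f = 3.09 m ≈ 3.33 m ✓

D ≈ 539 mm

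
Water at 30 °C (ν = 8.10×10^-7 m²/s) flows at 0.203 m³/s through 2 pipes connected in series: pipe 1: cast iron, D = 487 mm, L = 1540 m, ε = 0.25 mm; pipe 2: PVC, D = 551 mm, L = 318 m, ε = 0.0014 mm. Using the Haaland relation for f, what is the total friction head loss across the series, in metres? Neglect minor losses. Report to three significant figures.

Pipe 1: V = 1.090 m/s, Re = 6.55×10^5, ε/D = 5.13×10^-4, f = 0.01748, h_1 = f(L/D)V²/2g = 3.345 m
Pipe 2: V = 0.8513 m/s, Re = 5.79×10^5, ε/D = 2.54×10^-6, f = 0.01276, h_2 = f(L/D)V²/2g = 0.2720 m
Series → Q common, losses add: H = Σh = 3.617 m

H ≈ 3.62 m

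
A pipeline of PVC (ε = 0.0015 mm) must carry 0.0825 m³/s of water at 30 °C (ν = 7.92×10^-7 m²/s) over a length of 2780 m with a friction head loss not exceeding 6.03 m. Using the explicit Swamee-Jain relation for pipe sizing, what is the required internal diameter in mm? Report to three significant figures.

Swamee-Jain (Type III): D = 0.66·[ε^1.25·(LQ²/(gh_f))^4.75 + ν·Q^9.4·(L/(gh_f))^5.2]^0.04
LQ²/(gh_f) = 0.3199; L/(gh_f) = 47.00
Term 1 = ε^1.25·(…)^4.75 = 2.34×10^-10; Term 2 = ν·Q^9.4·(…)^5.2 = 2.56×10^-8
D = 0.66·(2.34×10^-10 + 2.56×10^-8)^0.04 = 0.3281 m = 328 mm
Check: V = 0.976 m/s, Re = 4.04×10^5, f = 0.01367, h_f = 5.62 m ≈ 6.03 m ✓

D ≈ 328 mm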